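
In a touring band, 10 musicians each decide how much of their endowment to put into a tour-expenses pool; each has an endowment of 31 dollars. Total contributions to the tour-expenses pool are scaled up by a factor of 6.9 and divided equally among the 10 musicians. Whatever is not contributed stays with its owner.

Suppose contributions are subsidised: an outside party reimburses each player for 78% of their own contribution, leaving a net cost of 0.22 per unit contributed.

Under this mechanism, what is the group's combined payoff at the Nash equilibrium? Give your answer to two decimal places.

2380.80 dollars

With the mechanism, a contributed unit returns (6.9/10) / 0.22 = 3.1364 per unit of net cost to the contributor — now above 1 — so contributing fully is weakly dominant for every player.
So the Nash equilibrium is full contribution by all 10; the group earns 10 × (31 × 0.78 + 6.9 × 31) = 2380.80.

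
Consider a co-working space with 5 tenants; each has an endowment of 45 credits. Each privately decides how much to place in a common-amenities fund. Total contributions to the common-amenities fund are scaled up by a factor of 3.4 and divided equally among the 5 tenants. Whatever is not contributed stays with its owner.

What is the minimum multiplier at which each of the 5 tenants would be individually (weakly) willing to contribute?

A contributed unit returns (multiplier)/5 to its contributor.
This reaches 1 exactly when the multiplier is 5.

5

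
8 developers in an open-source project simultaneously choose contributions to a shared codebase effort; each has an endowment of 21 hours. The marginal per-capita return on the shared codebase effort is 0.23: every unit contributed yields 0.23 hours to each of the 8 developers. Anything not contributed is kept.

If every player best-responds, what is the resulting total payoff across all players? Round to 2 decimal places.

The private return per contributed unit is 0.23 < 1, so contributing 0 is dominant for every player. At the Nash equilibrium everyone keeps their 21, and the group total is 8 × 21 = 168.

168.00 hours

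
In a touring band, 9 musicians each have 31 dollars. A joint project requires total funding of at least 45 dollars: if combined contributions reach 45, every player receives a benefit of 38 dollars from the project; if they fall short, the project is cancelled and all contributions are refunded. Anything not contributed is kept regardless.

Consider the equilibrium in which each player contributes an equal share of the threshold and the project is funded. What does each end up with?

Equal share of the threshold: 45/9 = 5.
At this profile no one gains by cutting their contribution: any cut drops the total below 45, the project is cancelled, contributions are refunded, and the deviator ends with 31, which is less than 31 − 5 + 38 = 64. Contributing more than 5 just wastes the excess. So contributing exactly 5 is a best response.
Each player's payoff: 31 − 5 + 38 = 64.

64 dollars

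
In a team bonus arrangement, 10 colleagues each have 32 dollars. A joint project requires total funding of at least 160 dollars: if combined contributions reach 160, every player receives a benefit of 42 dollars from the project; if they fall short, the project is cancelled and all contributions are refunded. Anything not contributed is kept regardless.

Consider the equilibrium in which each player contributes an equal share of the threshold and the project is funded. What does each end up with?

58 dollars

Equal share of the threshold: 160/10 = 16.
At this profile no one gains by cutting their contribution: any cut drops the total below 160, the project is cancelled, contributions are refunded, and the deviator ends with 32, which is less than 32 − 16 + 42 = 58. Contributing more than 16 just wastes the excess. So contributing exactly 16 is a best response.
Each player's payoff: 32 − 16 + 42 = 58.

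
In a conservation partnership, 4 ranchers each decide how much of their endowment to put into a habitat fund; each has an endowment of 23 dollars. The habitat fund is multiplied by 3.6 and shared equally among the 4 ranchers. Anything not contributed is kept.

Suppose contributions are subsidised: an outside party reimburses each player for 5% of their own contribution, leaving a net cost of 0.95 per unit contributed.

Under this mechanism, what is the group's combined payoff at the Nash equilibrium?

With the mechanism, a contributed unit returns (3.6/4) / 0.95 = 0.9474 per unit of net cost — still below 1 — so contributing 0 remains dominant for every player.
Everyone keeps their endowment and the group total is 4 × 23 = 92.

92.00 dollars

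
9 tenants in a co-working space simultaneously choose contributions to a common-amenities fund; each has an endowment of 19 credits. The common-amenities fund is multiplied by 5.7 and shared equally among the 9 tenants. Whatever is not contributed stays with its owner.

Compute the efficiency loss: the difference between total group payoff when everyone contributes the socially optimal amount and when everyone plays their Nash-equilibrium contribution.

Each contributed unit returns 5.7/9 = 0.6333 to its contributor — below 1 — so contributing 0 is dominant for every player. At the Nash equilibrium everyone keeps their 19, and the group total is 9 × 19 = 171.
Each contributed unit returns 5.700 to the group as a whole (0.6333 to each of 9 players), which exceeds 1, so the social optimum is full contribution: group total = 5.700 × 171 = 974.70.
Efficiency loss = 974.70 − 171 = 803.70.

803.70 credits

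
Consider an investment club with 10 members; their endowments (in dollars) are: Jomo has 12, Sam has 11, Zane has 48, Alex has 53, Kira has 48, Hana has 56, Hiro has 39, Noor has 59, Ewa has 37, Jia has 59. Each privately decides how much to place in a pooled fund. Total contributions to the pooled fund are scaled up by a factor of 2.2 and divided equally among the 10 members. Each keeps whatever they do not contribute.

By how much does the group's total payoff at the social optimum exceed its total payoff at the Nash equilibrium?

506.40 dollars

The private return per contributed unit is 2.2/10 = 0.2200 < 1 for every player regardless of endowment, so the Nash equilibrium is zero contribution and the group total is Σ E_j = 12 + 11 + 48 + 53 + 48 + 56 + 39 + 59 + 37 + 59 = 422.
Each contributed unit returns 2.200 to the group, so the social optimum is full contribution by everyone: group total = 2.200 × 422 = 928.40.
Efficiency loss = (2.200 − 1) × 422 = 506.40.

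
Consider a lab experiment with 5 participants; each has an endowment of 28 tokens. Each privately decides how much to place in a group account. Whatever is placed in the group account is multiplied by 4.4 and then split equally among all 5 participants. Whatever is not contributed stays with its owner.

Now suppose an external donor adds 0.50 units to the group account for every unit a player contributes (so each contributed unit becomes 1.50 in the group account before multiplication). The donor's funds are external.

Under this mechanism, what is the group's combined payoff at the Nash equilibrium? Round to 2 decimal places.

924.00 tokens

Under the mechanism each unit contributed yields 4.4 × 1.50 / 5 = 1.3200 back to its contributor per unit of net cost, which exceeds 1, making full contribution the dominant choice for everyone.
So the Nash equilibrium is full contribution by all 5; the group earns 4.4 × 1.50 × 140 = 924.00.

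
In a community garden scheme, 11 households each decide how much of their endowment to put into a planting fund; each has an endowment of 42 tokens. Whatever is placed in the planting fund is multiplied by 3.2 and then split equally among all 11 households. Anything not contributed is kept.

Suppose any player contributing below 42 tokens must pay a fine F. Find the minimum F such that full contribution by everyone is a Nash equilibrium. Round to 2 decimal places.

29.78 tokens

Given the others contribute fully, the best deviation is to contribute 0 (any partial contribution still incurs the fine and gives up units whose private return 0.2909 is below 1).
Deviating from 42 to 0 saves 42 tokens but forfeits the deviator's share of the drop in the planting fund: 3.2/11 × 42 = 12.22.
So the deviation gain is 42 − 12.22 = 29.78, and the fine must be at least 29.78 tokens to wipe it out.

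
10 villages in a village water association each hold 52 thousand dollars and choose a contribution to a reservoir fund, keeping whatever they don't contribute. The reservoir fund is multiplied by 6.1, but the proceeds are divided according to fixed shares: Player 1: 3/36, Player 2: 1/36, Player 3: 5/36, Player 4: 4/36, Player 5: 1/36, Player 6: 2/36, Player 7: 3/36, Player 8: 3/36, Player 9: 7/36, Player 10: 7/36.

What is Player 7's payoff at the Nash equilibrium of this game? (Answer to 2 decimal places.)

104.87 thousand dollars

For player j, contributing a unit is worthwhile iff 6.1 × (j's share) ≥ 1, i.e. iff j's share is at least 0.1639.
Player 9 and Player 10 are above the threshold, contributing 52 each; the remaining 8 contribute 0. Total contributed: 104.
Player 7 keeps 52 and receives 6.1 × 104 × 3/36 = 52.87 from the reservoir fund, for a payoff of 104.87.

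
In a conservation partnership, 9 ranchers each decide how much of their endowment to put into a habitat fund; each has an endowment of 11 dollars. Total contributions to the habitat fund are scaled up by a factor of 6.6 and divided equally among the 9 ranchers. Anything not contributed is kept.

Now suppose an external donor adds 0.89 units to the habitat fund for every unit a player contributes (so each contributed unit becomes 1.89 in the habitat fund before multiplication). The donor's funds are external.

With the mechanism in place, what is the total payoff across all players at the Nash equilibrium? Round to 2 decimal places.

Under the mechanism each unit contributed yields 6.6 × 1.89 / 9 = 1.3860 back to its contributor per unit of net cost, which exceeds 1, making full contribution the dominant choice for everyone.
So the Nash equilibrium is full contribution by all 9; the group earns 6.6 × 1.89 × 99 = 1234.93.

1234.93 dollars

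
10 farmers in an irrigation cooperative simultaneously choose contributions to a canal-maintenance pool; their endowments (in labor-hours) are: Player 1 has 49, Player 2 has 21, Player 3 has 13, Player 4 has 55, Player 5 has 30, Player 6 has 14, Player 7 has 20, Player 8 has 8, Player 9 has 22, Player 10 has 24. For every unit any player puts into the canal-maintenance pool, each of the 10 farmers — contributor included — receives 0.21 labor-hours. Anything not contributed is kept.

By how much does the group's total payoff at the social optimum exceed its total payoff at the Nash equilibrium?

281.60 labor-hours

The private return per contributed unit is 0.21 < 1 for everyone, so the Nash equilibrium is zero contribution and the group total is Σ E_j = 49 + 21 + 13 + 55 + 30 + 14 + 20 + 8 + 22 + 24 = 256.
Each contributed unit returns 2.100 to the group, so the social optimum is full contribution by everyone: group total = 2.100 × 256 = 537.60.
Efficiency loss = (2.100 − 1) × 256 = 281.60.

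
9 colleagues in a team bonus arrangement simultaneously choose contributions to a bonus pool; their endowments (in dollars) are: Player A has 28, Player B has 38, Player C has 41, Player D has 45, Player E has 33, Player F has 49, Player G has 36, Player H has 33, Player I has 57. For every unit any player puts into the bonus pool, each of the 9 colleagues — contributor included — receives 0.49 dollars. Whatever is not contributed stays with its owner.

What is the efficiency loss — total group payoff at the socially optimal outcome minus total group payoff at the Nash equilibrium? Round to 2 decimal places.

1227.60 dollars

The private return per contributed unit is 0.49 < 1 for everyone, so the Nash equilibrium is zero contribution and the group total is Σ E_j = 28 + 38 + 41 + 45 + 33 + 49 + 36 + 33 + 57 = 360.
Each contributed unit returns 4.410 to the group, so the social optimum is full contribution by everyone: group total = 4.410 × 360 = 1587.60.
Efficiency loss = (4.410 − 1) × 360 = 1227.60.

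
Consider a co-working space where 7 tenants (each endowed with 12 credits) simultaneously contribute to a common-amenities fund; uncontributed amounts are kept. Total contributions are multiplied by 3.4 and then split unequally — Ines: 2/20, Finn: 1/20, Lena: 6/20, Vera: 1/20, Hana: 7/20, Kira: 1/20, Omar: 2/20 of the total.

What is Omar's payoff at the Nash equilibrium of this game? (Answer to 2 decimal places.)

A player with share s gets back 3.4·s per unit contributed, so full contribution is dominant for anyone with s > 1/3.4 = 0.2941 and zero contribution is dominant for anyone below.
Lena and Hana are above the threshold, contributing 12 each; the remaining 5 contribute 0. Total contributed: 24.
Omar keeps 12 and receives 3.4 × 24 × 2/20 = 8.16 from the common-amenities fund, for a payoff of 20.16.

20.16 credits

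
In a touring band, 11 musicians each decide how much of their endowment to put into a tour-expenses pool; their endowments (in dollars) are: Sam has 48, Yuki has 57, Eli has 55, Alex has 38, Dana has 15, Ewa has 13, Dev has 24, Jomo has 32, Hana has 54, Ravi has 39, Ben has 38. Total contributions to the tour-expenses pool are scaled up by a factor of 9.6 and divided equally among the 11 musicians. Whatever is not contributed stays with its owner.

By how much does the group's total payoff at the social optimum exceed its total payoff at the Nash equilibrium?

The private return per contributed unit is 9.6/11 = 0.8727 < 1 for every player regardless of endowment, so the Nash equilibrium is zero contribution and the group total is Σ E_j = 48 + 57 + 55 + 38 + 15 + 13 + 24 + 32 + 54 + 39 + 38 = 413.
Each contributed unit returns 9.600 to the group, so the social optimum is full contribution by everyone: group total = 9.600 × 413 = 3964.80.
Efficiency loss = (9.600 − 1) × 413 = 3551.80.

3551.80 dollars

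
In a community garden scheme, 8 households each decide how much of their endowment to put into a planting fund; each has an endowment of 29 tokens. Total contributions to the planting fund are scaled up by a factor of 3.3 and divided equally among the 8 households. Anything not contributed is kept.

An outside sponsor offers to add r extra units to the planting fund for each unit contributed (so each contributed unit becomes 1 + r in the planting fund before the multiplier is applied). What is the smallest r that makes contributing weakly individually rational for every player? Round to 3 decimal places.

With matching at rate r, one contributed unit becomes (1 + r) in the planting fund and returns 3.3 × (1 + r) / 8 to the contributor.
Setting this equal to 1: 1 + r = 8/3.3 = 2.4242.
So the minimum matching rate is r = 2.4242 − 1 = 1.424.

1.424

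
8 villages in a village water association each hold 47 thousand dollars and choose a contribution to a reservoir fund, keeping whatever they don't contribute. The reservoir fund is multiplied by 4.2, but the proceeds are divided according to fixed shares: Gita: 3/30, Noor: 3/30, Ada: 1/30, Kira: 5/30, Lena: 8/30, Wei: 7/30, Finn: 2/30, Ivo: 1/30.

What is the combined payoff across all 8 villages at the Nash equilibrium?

For player j, contributing a unit is worthwhile iff 4.2 × (j's share) ≥ 1, i.e. iff j's share is at least 0.2381.
The only share above 0.2381 is Lena's 8/30, contributing 47; the remaining 7 contribute 0. Total contributed: 47.
The reservoir fund pays out 4.2 × 47 = 197.40 in total (split across the unequal shares, but the aggregate is all that matters for the group sum).
The 7 free-riders keep 47 each, adding 329. Group total = 329 + 197.40 = 526.40.

526.40 thousand dollars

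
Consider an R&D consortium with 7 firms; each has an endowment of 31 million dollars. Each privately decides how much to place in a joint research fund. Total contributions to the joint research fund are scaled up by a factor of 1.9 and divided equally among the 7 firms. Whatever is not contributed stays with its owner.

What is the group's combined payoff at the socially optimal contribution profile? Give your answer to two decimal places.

Each contributed unit returns 1.900 to the group as a whole (0.2714 to each of 7 players), which exceeds 1, so the social optimum is full contribution: group total = 1.900 × 217 = 412.30.

412.30 million dollars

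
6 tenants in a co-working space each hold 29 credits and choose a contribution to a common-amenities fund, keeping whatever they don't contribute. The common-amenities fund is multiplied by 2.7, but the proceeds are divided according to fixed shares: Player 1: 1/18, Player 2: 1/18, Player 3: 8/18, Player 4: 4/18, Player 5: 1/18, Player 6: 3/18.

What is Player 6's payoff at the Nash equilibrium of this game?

42.05 credits

A player with share s gets back 2.7·s per unit contributed, so full contribution is dominant for anyone with s > 1/2.7 = 0.3704 and zero contribution is dominant for anyone below.
Player 3 alone (share 8/18) is above the threshold, contributing 29; the remaining 5 contribute 0. Total contributed: 29.
Player 6 keeps 29 and receives 2.7 × 29 × 3/18 = 13.05 from the common-amenities fund, for a payoff of 42.05.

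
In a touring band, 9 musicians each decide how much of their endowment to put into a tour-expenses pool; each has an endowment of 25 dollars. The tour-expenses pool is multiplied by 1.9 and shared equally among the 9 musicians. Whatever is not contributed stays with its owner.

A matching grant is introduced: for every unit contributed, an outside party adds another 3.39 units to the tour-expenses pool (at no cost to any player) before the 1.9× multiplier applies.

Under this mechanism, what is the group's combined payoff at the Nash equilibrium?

225.00 dollars

Even with the mechanism, each unit contributed returns only 1.9 × 4.39 / 9 = 0.9268 per unit of net cost, so contributing nothing is still dominant.
Everyone keeps their endowment and the group total is 9 × 25 = 225.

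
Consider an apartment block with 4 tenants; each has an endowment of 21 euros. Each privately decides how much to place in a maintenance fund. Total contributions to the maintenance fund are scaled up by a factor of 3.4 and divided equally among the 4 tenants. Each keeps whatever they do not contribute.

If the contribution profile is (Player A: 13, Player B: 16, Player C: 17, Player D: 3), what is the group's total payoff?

Total contributed: 13 + 16 + 17 + 3 = 49; total kept: 4 × 21 − 49 = 35.
The maintenance fund pays out 3.4 × 49 = 166.60 in aggregate.
Group total = 35 + 166.60 = 201.60.

201.60 euros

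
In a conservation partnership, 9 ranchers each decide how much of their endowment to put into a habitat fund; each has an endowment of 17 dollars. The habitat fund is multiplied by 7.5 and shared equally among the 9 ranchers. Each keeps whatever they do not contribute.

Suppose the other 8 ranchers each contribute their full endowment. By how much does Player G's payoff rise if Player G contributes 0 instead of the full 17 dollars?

2.83 dollars

Switching from a contribution of 17 to 0 lets Player G keep an extra 17 dollars, but lowers the habitat fund by 17, which costs Player G their own share of that drop: 7.5/9 × 17 = 14.17.
Net gain = 17 − 14.17 = 2.83. The private return per contributed unit (0.8333) is below 1, so free-riding is indeed the best response regardless of what the others do.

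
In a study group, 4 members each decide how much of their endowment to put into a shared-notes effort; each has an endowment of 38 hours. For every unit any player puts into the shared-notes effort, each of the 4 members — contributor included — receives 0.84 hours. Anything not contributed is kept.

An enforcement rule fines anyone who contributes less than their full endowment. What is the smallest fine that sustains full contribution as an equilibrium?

6.08 hours

Given the others contribute fully, the best deviation is to contribute 0 (any partial contribution still incurs the fine and gives up units whose private return 0.84 is below 1).
Deviating from 38 to 0 saves 38 hours but forfeits the deviator's share of the drop in the shared-notes effort: 0.84 × 38 = 31.92.
So the deviation gain is 38 − 31.92 = 6.08, and the fine must be at least 6.08 hours to wipe it out.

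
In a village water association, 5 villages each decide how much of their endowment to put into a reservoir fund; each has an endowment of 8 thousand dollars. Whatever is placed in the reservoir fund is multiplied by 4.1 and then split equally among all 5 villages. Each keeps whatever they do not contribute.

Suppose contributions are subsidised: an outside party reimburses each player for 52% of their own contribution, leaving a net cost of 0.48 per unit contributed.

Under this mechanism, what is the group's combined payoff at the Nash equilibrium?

The effective private return per unit is now (4.1/5) / 0.48 = 1.7083 > 1, so every player's dominant strategy flips to full contribution.
At the Nash equilibrium everyone contributes 8. Group total payoff = 5 × (8 × 0.52 + 4.1 × 8) = 184.80.

184.80 thousand dollars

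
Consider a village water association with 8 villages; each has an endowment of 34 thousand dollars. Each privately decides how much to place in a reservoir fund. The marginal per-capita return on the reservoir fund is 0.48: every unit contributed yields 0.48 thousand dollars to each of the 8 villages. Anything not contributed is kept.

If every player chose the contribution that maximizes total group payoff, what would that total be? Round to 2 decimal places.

Each contributed unit returns 3.840 to the group as a whole (0.48 to each of 8 players), which exceeds 1, so the social optimum is full contribution: group total = 3.840 × 272 = 1044.48.

1044.48 thousand dollars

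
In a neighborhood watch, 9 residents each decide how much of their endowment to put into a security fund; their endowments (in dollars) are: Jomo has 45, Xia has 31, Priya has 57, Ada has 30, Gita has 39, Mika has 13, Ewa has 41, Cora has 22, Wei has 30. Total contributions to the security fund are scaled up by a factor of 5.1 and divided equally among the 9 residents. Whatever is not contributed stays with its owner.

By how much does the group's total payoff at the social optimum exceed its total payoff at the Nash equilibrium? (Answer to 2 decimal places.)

The private return per contributed unit is 5.1/9 = 0.5667 < 1 for every player regardless of endowment, so the Nash equilibrium is zero contribution and the group total is Σ E_j = 45 + 31 + 57 + 30 + 39 + 13 + 41 + 22 + 30 = 308.
Each contributed unit returns 5.100 to the group, so the social optimum is full contribution by everyone: group total = 5.100 × 308 = 1570.80.
Efficiency loss = (5.100 − 1) × 308 = 1262.80.

1262.80 dollars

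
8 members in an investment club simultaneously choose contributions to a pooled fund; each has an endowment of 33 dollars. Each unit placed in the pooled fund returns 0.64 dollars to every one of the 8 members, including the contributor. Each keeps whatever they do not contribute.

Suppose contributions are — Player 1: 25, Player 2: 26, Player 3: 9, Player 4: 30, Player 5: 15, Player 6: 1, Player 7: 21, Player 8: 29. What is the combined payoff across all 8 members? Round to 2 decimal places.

Total contributed: 25 + 26 + 9 + 30 + 15 + 1 + 21 + 29 = 156; total kept: 8 × 33 − 156 = 108.
The pooled fund pays out 0.64 × 8 × 156 = 798.72 in aggregate.
Group total = 108 + 798.72 = 906.72.

906.72 dollars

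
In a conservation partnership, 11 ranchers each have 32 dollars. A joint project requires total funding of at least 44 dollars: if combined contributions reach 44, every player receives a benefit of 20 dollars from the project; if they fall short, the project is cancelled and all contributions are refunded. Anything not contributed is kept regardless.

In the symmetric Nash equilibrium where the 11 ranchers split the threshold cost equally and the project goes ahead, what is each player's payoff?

Equal share of the threshold: 44/11 = 4.
At this profile no one gains by cutting their contribution: any cut drops the total below 44, the project is cancelled, contributions are refunded, and the deviator ends with 32, which is less than 32 − 4 + 20 = 48. Contributing more than 4 just wastes the excess. So contributing exactly 4 is a best response.
Each player's payoff: 32 − 4 + 20 = 48.

48 dollars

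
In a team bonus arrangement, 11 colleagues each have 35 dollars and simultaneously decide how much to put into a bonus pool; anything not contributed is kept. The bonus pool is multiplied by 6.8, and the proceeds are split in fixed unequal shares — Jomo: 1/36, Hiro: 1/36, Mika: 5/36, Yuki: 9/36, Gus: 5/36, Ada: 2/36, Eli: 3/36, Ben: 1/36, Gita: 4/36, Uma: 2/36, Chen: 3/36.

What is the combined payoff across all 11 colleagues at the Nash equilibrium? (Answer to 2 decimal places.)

A player with share s gets back 6.8·s per unit contributed, so full contribution is dominant for anyone with s > 1/6.8 = 0.1471 and zero contribution is dominant for anyone below.
Yuki alone (share 9/36) is above the threshold, contributing 35; the remaining 10 contribute 0. Total contributed: 35.
The bonus pool pays out 6.8 × 35 = 238.00 in total (split across the unequal shares, but the aggregate is all that matters for the group sum).
The 10 free-riders keep 35 each, adding 350. Group total = 350 + 238.00 = 588.00.

588.00 dollars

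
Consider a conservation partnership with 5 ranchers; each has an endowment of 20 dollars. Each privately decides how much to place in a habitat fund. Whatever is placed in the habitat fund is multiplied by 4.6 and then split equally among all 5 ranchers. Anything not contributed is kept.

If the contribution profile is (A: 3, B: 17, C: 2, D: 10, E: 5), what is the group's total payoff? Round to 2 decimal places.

233.20 dollars

Total contributed: 3 + 17 + 2 + 10 + 5 = 37; total kept: 5 × 20 − 37 = 63.
The habitat fund pays out 4.6 × 37 = 170.20 in aggregate.
Group total = 63 + 170.20 = 233.20.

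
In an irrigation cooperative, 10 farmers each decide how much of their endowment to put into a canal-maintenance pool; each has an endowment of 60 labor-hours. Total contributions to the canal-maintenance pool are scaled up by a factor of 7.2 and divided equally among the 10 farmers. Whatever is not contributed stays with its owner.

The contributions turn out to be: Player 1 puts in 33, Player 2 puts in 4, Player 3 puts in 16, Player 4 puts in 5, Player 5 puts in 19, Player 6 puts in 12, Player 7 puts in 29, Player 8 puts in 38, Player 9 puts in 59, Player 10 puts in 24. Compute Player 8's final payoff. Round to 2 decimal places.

194.08 labor-hours

Total contributed: 33 + 4 + 16 + 5 + 19 + 12 + 29 + 38 + 59 + 24 = 239.
Each receives 7.2 × 239 / 10 = 172.08 from the canal-maintenance pool.
Player 8 keeps 60 − 38 = 22, so Player 8's payoff is 22 + 172.08 = 194.08.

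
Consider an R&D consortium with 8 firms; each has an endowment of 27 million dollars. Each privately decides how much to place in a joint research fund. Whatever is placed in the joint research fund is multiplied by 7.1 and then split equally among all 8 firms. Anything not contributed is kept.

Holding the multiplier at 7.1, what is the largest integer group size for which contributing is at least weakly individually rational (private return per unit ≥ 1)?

Private return per unit is 7.1/(group size), which is ≥ 1 whenever the group size is ≤ 7.1.
The largest such integer is 7.

7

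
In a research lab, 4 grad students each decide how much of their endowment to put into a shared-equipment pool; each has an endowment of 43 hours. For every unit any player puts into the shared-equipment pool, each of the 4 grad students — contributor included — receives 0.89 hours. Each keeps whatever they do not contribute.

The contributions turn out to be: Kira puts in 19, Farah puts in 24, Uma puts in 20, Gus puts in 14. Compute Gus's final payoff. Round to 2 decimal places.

97.53 hours

Total contributed: 19 + 24 + 20 + 14 = 77.
Each receives 0.89 × 77 = 68.53 from the shared-equipment pool.
Gus keeps 43 − 14 = 29, so Gus's payoff is 29 + 68.53 = 97.53.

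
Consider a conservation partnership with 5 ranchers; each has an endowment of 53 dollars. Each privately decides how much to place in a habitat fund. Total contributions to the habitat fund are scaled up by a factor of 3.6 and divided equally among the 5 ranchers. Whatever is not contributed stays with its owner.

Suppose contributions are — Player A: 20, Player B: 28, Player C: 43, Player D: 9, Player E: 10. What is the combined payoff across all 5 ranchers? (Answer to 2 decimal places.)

Total contributed: 20 + 28 + 43 + 9 + 10 = 110; total kept: 5 × 53 − 110 = 155.
The habitat fund pays out 3.6 × 110 = 396.00 in aggregate.
Group total = 155 + 396.00 = 551.00.

551.00 dollars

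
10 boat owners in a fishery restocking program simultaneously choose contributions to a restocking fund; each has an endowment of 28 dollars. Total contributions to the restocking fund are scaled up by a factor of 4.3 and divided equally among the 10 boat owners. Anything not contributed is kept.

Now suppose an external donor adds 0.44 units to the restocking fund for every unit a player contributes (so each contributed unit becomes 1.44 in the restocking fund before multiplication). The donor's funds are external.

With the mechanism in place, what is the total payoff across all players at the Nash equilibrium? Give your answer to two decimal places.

Even with the mechanism, each unit contributed returns only 4.3 × 1.44 / 10 = 0.6192 per unit of net cost, so contributing nothing is still dominant.
Everyone keeps their endowment and the group total is 10 × 28 = 280.

280.00 dollars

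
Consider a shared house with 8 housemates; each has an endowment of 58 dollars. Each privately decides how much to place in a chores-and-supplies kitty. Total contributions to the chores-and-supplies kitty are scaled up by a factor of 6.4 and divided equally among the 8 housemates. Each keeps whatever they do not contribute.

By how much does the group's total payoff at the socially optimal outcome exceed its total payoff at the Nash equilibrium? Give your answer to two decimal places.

Each contributed unit returns 6.4/8 = 0.8000 to its contributor — below 1 — so contributing 0 is dominant for every player. At the Nash equilibrium everyone keeps their 58, and the group total is 8 × 58 = 464.
Each contributed unit returns 6.400 to the group as a whole (0.8000 to each of 8 players), which exceeds 1, so the social optimum is full contribution: group total = 6.400 × 464 = 2969.60.
Efficiency loss = 2969.60 − 464 = 2505.60.

2505.60 dollars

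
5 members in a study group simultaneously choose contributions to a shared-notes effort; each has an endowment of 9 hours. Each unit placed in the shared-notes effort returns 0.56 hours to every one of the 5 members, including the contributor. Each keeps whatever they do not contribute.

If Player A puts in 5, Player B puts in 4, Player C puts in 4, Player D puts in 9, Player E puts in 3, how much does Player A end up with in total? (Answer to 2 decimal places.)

18.00 hours

Total contributed: 5 + 4 + 4 + 9 + 3 = 25.
Each receives 0.56 × 25 = 14.00 from the shared-notes effort.
Player A keeps 9 − 5 = 4, so Player A's payoff is 4 + 14.00 = 18.00.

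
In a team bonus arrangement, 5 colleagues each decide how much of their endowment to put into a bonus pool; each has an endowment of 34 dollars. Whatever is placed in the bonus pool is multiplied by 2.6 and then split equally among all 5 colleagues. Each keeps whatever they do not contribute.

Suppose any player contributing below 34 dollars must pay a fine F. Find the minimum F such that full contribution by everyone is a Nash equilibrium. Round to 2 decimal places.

16.32 dollars

Given the others contribute fully, the best deviation is to contribute 0 (any partial contribution still incurs the fine and gives up units whose private return 0.5200 is below 1).
Deviating from 34 to 0 saves 34 dollars but forfeits the deviator's share of the drop in the bonus pool: 2.6/5 × 34 = 17.68.
So the deviation gain is 34 − 17.68 = 16.32, and the fine must be at least 16.32 dollars to wipe it out.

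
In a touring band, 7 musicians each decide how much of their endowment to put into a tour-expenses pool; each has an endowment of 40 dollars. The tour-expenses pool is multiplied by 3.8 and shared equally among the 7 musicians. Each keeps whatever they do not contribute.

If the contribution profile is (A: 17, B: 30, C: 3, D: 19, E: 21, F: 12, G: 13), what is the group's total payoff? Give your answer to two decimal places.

Total contributed: 17 + 30 + 3 + 19 + 21 + 12 + 13 = 115; total kept: 7 × 40 − 115 = 165.
The tour-expenses pool pays out 3.8 × 115 = 437.00 in aggregate.
Group total = 165 + 437.00 = 602.00.

602.00 dollars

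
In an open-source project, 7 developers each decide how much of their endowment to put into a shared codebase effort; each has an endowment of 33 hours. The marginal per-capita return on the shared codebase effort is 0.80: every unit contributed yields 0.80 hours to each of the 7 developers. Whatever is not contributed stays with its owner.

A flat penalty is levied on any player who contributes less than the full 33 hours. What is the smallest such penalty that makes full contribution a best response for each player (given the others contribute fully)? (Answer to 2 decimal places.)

Given the others contribute fully, the best deviation is to contribute 0 (any partial contribution still incurs the fine and gives up units whose private return 0.80 is below 1).
Deviating from 33 to 0 saves 33 hours but forfeits the deviator's share of the drop in the shared codebase effort: 0.80 × 33 = 26.40.
So the deviation gain is 33 − 26.40 = 6.60, and the fine must be at least 6.60 hours to wipe it out.

6.60 hours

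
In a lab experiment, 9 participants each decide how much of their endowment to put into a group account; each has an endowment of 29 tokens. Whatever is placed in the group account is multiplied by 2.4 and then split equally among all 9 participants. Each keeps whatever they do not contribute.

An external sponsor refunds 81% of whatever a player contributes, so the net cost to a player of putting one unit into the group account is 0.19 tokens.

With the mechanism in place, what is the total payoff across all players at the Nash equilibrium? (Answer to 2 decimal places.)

837.81 tokens

The effective private return per unit is now (2.4/9) / 0.19 = 1.4035 > 1, so every player's dominant strategy flips to full contribution.
So the Nash equilibrium is full contribution by all 9; the group earns 9 × (29 × 0.81 + 2.4 × 29) = 837.81.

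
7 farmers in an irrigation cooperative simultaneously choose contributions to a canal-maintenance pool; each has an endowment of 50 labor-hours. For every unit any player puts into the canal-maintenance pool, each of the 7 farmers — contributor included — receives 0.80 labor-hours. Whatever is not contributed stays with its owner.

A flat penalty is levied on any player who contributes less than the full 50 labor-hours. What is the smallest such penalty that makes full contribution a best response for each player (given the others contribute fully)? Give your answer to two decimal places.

Given the others contribute fully, the best deviation is to contribute 0 (any partial contribution still incurs the fine and gives up units whose private return 0.80 is below 1).
Deviating from 50 to 0 saves 50 labor-hours but forfeits the deviator's share of the drop in the canal-maintenance pool: 0.80 × 50 = 40.00.
So the deviation gain is 50 − 40.00 = 10.00, and the fine must be at least 10.00 labor-hours to wipe it out.

10.00 labor-hours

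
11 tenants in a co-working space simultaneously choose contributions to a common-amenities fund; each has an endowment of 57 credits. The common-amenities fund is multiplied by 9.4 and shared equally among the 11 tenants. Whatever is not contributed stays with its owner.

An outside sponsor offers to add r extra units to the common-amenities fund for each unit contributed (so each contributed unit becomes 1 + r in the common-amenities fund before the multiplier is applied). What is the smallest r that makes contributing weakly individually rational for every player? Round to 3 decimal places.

With matching at rate r, one contributed unit becomes (1 + r) in the common-amenities fund and returns 9.4 × (1 + r) / 11 to the contributor.
Setting this equal to 1: 1 + r = 11/9.4 = 1.1702.
So the minimum matching rate is r = 1.1702 − 1 = 0.170.

0.170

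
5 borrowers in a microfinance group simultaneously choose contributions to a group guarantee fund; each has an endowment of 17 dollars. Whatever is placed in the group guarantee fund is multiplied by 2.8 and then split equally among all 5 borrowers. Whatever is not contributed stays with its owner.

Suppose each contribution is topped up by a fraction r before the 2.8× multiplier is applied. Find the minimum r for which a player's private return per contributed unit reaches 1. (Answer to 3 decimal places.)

0.786

With matching at rate r, one contributed unit becomes (1 + r) in the group guarantee fund and returns 2.8 × (1 + r) / 5 to the contributor.
Setting this equal to 1: 1 + r = 5/2.8 = 1.7857.
So the minimum matching rate is r = 1.7857 − 1 = 0.786.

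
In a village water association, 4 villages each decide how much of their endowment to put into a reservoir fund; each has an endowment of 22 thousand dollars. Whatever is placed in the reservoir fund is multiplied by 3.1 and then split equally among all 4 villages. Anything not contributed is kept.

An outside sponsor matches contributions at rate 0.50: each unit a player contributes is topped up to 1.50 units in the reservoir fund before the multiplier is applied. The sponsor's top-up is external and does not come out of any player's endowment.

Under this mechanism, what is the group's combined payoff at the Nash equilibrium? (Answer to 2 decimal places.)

With the mechanism, a contributed unit returns 3.1 × 1.50 / 4 = 1.1625 per unit of net cost to the contributor — now above 1 — so contributing fully is weakly dominant for every player.
So the Nash equilibrium is full contribution by all 4; the group earns 3.1 × 1.50 × 88 = 409.20.

409.20 thousand dollars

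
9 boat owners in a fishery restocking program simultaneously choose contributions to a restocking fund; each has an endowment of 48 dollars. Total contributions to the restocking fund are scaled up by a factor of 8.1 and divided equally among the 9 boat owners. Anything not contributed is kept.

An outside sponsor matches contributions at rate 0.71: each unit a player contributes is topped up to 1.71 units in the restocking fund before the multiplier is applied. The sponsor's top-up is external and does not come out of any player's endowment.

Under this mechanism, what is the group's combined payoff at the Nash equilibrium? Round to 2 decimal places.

With the mechanism, a contributed unit returns 8.1 × 1.71 / 9 = 1.5390 per unit of net cost to the contributor — now above 1 — so contributing fully is weakly dominant for every player.
So the Nash equilibrium is full contribution by all 9; the group earns 8.1 × 1.71 × 432 = 5983.63.

5983.63 dollars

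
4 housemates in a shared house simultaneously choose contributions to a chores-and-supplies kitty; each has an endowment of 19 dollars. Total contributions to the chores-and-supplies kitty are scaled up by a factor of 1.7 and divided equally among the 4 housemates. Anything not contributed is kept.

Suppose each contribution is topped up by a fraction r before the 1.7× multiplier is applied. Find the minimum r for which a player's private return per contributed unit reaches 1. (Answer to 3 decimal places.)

1.353

With matching at rate r, one contributed unit becomes (1 + r) in the chores-and-supplies kitty and returns 1.7 × (1 + r) / 4 to the contributor.
Setting this equal to 1: 1 + r = 4/1.7 = 2.3529.
So the minimum matching rate is r = 2.3529 − 1 = 1.353.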